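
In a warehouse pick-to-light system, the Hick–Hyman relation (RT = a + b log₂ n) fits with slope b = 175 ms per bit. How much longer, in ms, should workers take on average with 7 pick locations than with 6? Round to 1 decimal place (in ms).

ΔRT = (a + b log₂ n₂) − (a + b log₂ n₁) = b·(log₂ n₂ − log₂ n₁).
log₂(7) − log₂(6) = 2.8074 − 2.5850 = 0.2224.
ΔRT = 175 × 0.2224 = 38.919 ms.

38.9 ms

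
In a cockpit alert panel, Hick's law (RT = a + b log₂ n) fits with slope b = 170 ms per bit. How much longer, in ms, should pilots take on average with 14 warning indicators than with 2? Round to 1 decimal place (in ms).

Only the slope matters, since a is common to both: ΔRT = b·log₂(n₂/n₁).
log₂(14) − log₂(2) = 3.8074 − 1 = 2.8074.
ΔRT = 170 × 2.8074 = 477.250 ms.

477.3 ms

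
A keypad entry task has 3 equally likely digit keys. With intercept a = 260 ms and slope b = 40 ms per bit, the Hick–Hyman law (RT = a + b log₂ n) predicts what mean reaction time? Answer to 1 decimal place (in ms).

323.4 ms

log₂(3) = 1.5850 bits, so RT = 260 + 40 × 1.5850 ≈ 323.399 ms.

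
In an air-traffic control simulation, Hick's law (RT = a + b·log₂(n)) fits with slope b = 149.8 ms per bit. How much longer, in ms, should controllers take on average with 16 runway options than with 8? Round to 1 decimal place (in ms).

149.8 ms

Only the slope matters, since a is common to both: ΔRT = b·log₂(n₂/n₁).
log₂(16) − log₂(8) = log₂(16/8) = log₂(2) = 1.
ΔRT = 149.8 × 1.0000 = 149.800 ms.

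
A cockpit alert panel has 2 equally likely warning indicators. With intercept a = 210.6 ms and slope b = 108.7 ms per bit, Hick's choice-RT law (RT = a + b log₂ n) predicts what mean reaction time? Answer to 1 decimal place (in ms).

319.3 ms

log₂(2) = 1 bits, so RT = 210.6 + 108.7 × 1 ≈ 319.300 ms.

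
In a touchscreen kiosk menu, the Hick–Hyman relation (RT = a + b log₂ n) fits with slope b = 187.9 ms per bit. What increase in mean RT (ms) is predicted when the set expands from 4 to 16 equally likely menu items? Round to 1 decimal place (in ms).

Only the slope matters, since a is common to both: ΔRT = b·log₂(n₂/n₁).
log₂(16) − log₂(4) = log₂(16/4) = log₂(4) = 2.
ΔRT = 187.9 × 2.0000 = 375.800 ms.

375.8 ms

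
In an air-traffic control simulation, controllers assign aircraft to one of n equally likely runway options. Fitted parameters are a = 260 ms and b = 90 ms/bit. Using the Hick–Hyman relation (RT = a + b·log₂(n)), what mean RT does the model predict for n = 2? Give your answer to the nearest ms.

350 ms

log₂(2) = 1 bits, so RT = 260 + 90 × 1 ≈ 350.000 ms.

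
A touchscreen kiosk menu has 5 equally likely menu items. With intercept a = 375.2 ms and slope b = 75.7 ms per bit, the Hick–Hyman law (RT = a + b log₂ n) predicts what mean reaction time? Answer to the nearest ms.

551 ms

log₂(5) = 2.3219 bits, so RT = 375.2 + 75.7 × 2.3219 ≈ 550.970 ms.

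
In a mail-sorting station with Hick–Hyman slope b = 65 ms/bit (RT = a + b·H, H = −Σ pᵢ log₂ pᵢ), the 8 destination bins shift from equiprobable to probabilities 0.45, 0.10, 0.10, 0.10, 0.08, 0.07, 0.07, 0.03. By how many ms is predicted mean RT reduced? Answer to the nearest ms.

Equiprobable entropy H₀ = log₂ 8 = 3.0000 bits.
Skewed entropy H = −Σ pᵢ log₂ pᵢ = 2.4954 bits.
ΔRT = b·(H₀ − H) = 65 × 0.5046 = 32.80 ms.

33 ms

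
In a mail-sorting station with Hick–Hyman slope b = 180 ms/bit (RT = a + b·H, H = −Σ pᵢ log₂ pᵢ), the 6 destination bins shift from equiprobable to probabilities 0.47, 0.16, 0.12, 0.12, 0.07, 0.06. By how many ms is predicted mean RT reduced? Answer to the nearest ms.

73 ms

Equiprobable entropy H₀ = log₂ 6 = 2.5850 bits.
Skewed entropy H = −Σ pᵢ log₂ pᵢ = 2.1812 bits.
ΔRT = b·(H₀ − H) = 180 × 0.4038 = 72.68 ms.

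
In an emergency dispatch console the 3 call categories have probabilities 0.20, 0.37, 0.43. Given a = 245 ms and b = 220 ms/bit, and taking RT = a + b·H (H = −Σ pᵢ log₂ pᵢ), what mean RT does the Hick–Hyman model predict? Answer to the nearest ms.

Entropy contributions −pᵢ log₂ pᵢ: 0.4644, 0.5307, 0.5236; sum H = 1.5187 bits.
RT = a + bH = 245 + 220·1.5187 = 579.11 ms.

579 ms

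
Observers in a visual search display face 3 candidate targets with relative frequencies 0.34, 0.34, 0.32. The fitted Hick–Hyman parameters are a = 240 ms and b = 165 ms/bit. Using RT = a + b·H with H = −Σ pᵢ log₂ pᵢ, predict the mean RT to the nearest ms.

501 ms

Entropy contributions −pᵢ log₂ pᵢ: 0.5292, 0.5292, 0.5260; sum H = 1.5844 bits.
RT = a + bH = 240 + 165·1.5844 = 501.42 ms.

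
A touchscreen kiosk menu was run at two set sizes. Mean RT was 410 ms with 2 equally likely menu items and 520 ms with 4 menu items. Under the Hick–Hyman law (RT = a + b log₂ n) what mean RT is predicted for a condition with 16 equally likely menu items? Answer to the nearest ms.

740 ms

RT is linear in log₂ n, so two points fix the line:
  b = (520 − 410) / (log₂ 4 − log₂ 2) = 110 / (2 − 1) = 110 ms/bit
  a = 410 − 110 × 1 = 300 ms
Then RT(16) = 300 + 110 × log₂ 16 = 300 + 110 × 4 ≈ 740.000 ms.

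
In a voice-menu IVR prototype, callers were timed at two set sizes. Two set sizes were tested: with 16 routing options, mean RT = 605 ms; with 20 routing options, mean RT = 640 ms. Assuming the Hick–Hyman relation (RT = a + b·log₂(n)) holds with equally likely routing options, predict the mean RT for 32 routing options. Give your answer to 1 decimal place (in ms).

RT is linear in log₂ n, so two points fix the line:
  b = (640 − 605) / (log₂ 20 − log₂ 16) = 35 / (4.3219 − 4) = 108.720 ms/bit
  a = 605 − 108.720 × 4 = 170.120 ms
Then RT(32) = 170.120 + 108.720 × log₂ 32 = 170.120 + 108.720 × 5 ≈ 713.720 ms.

713.7 ms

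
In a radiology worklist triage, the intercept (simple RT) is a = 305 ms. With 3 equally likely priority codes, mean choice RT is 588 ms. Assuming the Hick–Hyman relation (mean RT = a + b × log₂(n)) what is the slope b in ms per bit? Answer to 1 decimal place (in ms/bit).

3 alternatives carry log₂ 3 = 1.5850 bits; the choice cost is 588 − 305 = 283 ms, so b = 283/1.5850 = 178.553 ms/bit.

178.6 ms/bit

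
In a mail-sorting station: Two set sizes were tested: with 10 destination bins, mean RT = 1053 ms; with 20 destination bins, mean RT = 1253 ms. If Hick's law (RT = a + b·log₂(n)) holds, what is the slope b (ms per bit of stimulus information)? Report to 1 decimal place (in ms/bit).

Slope: b = (1253 − 1053) / (log₂ 20 − log₂ 10) = 200/1.0000 = 200.000 ms/bit.

200.0 ms/bit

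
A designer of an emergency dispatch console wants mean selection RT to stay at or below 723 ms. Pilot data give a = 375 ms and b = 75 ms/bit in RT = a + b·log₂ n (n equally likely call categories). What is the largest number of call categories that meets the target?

75·log₂ n ≤ 723 − 375 = 348, giving log₂ n ≤ 4.6400 and n ≤ 24.933. The largest whole number is 24.

24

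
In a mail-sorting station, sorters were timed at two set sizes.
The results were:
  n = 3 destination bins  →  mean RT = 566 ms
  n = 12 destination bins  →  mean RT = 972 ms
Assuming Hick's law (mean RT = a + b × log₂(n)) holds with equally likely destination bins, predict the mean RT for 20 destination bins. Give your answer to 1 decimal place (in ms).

1121.6 ms

With log₂ n on the abscissa the relation is linear; from the two conditions:
  b = (972 − 566) / (log₂ 12 − log₂ 3) = 406 / (3.5850 − 1.5850) = 203.000 ms/bit
  a = 566 − 203.000 × 1.5850 = 244.253 ms
Then RT(20) = 244.253 + 203.000 × log₂ 20 = 244.253 + 203.000 × 4.3219 ≈ 1121.604 ms.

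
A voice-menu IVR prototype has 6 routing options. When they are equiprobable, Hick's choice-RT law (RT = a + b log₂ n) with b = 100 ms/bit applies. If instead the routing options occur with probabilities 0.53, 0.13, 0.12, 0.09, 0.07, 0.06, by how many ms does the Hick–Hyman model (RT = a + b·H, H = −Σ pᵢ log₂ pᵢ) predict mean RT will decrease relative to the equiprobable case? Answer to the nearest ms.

The RT saving is b·ΔH. Equiprobable H₀ = log₂(6) = 2.5850 bits; with the given probabilities H = 2.0599 bits.
b·(H₀ − H) = 100 × (2.5850 − 2.0599) = 52.51 ms.

53 ms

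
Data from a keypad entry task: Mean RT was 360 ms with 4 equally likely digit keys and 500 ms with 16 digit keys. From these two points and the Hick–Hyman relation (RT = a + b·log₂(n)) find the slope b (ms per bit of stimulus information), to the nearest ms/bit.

The slope on a log₂ axis is (500 − 360) / (4 − 2) = 70 ms/bit.

70 ms/bit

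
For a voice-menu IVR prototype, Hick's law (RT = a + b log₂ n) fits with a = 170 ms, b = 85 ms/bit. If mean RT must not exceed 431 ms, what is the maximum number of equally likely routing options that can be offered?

8

Information budget: (431 − 170)/85 = 3.0706 bits, so n ≤ 2^3.0706 = 8.401 → at most 8.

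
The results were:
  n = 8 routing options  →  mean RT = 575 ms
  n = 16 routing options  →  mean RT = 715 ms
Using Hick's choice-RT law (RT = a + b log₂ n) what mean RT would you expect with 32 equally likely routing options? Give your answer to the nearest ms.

855 ms

Fit slope and intercept:
  b = (715 − 575) / (log₂ 16 − log₂ 8) = 140 / (4 − 3) = 140 ms/bit
  a = 575 − 140 × 3 = 155 ms
Then RT(32) = 155 + 140 × log₂ 32 = 155 + 140 × 5 ≈ 855.000 ms.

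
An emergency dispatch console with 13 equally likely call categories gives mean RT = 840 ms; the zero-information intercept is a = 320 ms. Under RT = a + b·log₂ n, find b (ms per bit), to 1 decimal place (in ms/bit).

140.5 ms/bit

log₂(13) = 3.7004 bits.
b = (RT − a)/log₂ n = (840 − 320) / 3.7004 = 140.524 ms/bit.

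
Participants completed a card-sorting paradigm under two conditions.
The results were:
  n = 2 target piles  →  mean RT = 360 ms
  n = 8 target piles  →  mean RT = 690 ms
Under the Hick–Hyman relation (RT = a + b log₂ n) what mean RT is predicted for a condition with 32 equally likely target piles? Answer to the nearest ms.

Fit slope and intercept:
  b = (690 − 360) / (log₂ 8 − log₂ 2) = 330 / (3 − 1) = 165 ms/bit
  a = 360 − 165 × 1 = 195 ms
Then RT(32) = 195 + 165 × log₂ 32 = 195 + 165 × 5 ≈ 1020.000 ms.

1020 ms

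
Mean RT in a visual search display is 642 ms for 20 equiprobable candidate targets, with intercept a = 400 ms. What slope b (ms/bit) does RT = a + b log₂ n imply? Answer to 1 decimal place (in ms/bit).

56.0 ms/bit

log₂(20) = 4.3219 bits.
b = (RT − a)/log₂ n = (642 − 400) / 4.3219 = 55.994 ms/bit.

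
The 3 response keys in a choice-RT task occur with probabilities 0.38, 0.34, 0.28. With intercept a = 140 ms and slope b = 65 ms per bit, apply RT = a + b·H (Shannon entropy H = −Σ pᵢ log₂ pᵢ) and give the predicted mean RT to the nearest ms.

242 ms

Entropy contributions −pᵢ log₂ pᵢ: 0.5305, 0.5292, 0.5142; sum H = 1.5738 bits.
RT = a + bH = 140 + 65·1.5738 = 242.30 ms.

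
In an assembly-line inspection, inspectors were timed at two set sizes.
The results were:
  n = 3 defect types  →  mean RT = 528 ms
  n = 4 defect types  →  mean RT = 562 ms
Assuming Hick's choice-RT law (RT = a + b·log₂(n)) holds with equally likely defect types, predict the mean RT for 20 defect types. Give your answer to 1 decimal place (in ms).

Solve the two-equation system in a and b:
  b = (562 − 528) / (log₂ 4 − log₂ 3) = 34 / (2 − 1.5850) = 81.920 ms/bit
  a = 528 − 81.920 × 1.5850 = 398.159 ms
Then RT(20) = 398.159 + 81.920 × log₂ 20 = 398.159 + 81.920 × 4.3219 ≈ 752.213 ms.

752.2 ms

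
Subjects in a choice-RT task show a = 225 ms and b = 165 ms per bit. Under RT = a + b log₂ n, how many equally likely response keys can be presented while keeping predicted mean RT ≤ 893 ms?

16

165·log₂ n ≤ 893 − 225 = 668, giving log₂ n ≤ 4.0485 and n ≤ 16.547. The largest whole number is 16.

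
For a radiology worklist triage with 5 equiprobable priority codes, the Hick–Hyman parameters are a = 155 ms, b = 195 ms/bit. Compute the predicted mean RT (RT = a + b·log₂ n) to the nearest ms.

log₂(5) = 2.3219 bits, so RT = 155 + 195 × 2.3219 ≈ 607.776 ms.

608 ms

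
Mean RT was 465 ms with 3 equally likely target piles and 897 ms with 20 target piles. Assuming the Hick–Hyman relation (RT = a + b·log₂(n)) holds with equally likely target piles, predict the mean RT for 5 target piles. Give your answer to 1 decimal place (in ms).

Solve the two-equation system in a and b:
  b = (897 − 465) / (log₂ 20 − log₂ 3) = 432 / (4.3219 − 1.5850) = 157.839 ms/bit
  a = 465 − 157.839 × 1.5850 = 214.831 ms
Then RT(5) = 214.831 + 157.839 × log₂ 5 = 214.831 + 157.839 × 2.3219 ≈ 581.322 ms.

581.3 ms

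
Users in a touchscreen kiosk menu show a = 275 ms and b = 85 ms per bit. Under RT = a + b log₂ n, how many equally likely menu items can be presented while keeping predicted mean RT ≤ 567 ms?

10

85·log₂ n ≤ 567 − 275 = 292, giving log₂ n ≤ 3.4353 and n ≤ 10.817. The largest whole number is 10.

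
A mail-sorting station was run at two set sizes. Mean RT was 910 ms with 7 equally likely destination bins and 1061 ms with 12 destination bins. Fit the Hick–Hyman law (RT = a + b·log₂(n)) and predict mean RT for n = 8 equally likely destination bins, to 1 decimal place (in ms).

947.4 ms

With log₂ n on the abscissa the relation is linear; from the two conditions:
  b = (1061 − 910) / (log₂ 12 − log₂ 7) = 151 / (3.5850 − 2.8074) = 194.185 ms/bit
  a = 910 − 194.185 × 2.8074 = 364.853 ms
Then RT(8) = 364.853 + 194.185 × log₂ 8 = 364.853 + 194.185 × 3 ≈ 947.409 ms.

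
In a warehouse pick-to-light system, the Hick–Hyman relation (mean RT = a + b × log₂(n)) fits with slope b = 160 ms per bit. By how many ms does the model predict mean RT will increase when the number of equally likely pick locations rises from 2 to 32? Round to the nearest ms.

The intercept a cancels: ΔRT = b·(log₂ n₂ − log₂ n₁) = b·log₂(n₂/n₁).
log₂(32) − log₂(2) = log₂(32/2) = log₂(16) = 4.
ΔRT = 160 × 4.0000 = 640.000 ms.

640 ms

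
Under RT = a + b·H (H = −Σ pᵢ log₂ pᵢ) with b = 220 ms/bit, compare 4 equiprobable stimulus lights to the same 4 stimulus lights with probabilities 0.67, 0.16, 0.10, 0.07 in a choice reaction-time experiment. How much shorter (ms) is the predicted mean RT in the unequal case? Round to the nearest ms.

130 ms

The RT saving is b·ΔH. Equiprobable H₀ = log₂(4) = 2.0000 bits; with the given probabilities H = 1.4109 bits.
b·(H₀ − H) = 220 × (2.0000 − 1.4109) = 129.61 ms.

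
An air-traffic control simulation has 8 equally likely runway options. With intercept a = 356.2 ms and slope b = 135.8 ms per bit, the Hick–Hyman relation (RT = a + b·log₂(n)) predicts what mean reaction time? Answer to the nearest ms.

764 ms

log₂(8) = 3 bits, so RT = 356.2 + 135.8 × 3 ≈ 763.600 ms.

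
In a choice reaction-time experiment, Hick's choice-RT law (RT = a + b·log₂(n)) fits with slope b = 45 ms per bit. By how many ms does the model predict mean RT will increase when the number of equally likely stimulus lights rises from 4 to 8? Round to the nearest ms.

45 ms

ΔRT = (a + b log₂ n₂) − (a + b log₂ n₁) = b·(log₂ n₂ − log₂ n₁).
log₂(8) − log₂(4) = log₂(8/4) = log₂(2) = 1.
ΔRT = 45 × 1.0000 = 45.000 ms.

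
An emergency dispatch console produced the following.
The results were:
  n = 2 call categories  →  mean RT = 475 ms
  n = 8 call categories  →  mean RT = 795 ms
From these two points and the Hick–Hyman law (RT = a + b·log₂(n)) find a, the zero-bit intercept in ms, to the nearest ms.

315 ms

The slope on a log₂ axis is (795 − 475) / (3 − 1) = 160 ms/bit.
a = RT₁ − b·log₂ n₁ = 475 − 160 × 1 = 315.000 ms.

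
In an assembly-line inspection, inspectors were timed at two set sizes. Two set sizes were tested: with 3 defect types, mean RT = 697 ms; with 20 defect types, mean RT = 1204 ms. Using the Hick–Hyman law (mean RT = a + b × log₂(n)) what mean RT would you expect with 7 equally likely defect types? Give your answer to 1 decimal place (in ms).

923.4 ms

Solve the two-equation system in a and b:
  b = (1204 − 697) / (log₂ 20 − log₂ 3) = 507 / (4.3219 − 1.5850) = 185.242 ms/bit
  a = 697 − 185.242 × 1.5850 = 403.399 ms
Then RT(7) = 403.399 + 185.242 × log₂ 7 = 403.399 + 185.242 × 2.8074 ≈ 923.438 ms.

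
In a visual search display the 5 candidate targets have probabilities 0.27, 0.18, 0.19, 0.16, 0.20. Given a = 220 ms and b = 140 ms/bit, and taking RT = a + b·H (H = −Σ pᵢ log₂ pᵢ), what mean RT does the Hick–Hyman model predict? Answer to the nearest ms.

Entropy contributions −pᵢ log₂ pᵢ: 0.5100, 0.4453, 0.4552, 0.4230, 0.4644; sum H = 2.2980 bits.
RT = a + bH = 220 + 140·2.2980 = 541.71 ms.

542 ms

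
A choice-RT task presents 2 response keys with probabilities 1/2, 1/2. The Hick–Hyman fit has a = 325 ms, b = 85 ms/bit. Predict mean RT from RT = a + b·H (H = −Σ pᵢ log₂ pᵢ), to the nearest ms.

H = −Σ pᵢ log₂ pᵢ = 0.5·1 + 0.5·1 = 1.000 bits.
RT = 325 + 85 × 1.000 = 410.00 ms.

410 ms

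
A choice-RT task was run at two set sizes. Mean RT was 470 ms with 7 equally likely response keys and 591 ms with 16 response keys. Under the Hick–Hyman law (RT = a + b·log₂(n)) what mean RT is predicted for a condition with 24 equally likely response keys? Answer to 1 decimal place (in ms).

Fit slope and intercept:
  b = (591 − 470) / (log₂ 16 − log₂ 7) = 121 / (4 − 2.8074) = 101.455 ms/bit
  a = 470 − 101.455 × 2.8074 = 185.179 ms
Then RT(24) = 185.179 + 101.455 × log₂ 24 = 185.179 + 101.455 × 4.5850 ≈ 650.347 ms.

650.3 ms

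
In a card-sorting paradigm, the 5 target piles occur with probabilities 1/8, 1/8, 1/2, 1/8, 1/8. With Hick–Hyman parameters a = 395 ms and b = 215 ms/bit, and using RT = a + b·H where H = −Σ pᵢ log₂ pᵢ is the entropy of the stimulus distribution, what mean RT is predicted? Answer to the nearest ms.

825 ms

H = −Σ pᵢ log₂ pᵢ = 0.125·3 + 0.125·3 + 0.5·1 + 0.125·3 + 0.125·3 = 2.000 bits.
RT = 395 + 215 × 2.000 = 825.00 ms.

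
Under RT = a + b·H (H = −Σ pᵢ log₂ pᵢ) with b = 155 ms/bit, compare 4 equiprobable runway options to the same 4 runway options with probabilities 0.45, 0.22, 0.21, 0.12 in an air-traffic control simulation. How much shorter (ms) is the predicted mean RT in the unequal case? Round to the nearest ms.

Equiprobable entropy H₀ = log₂ 4 = 2.0000 bits.
Skewed entropy H = −Σ pᵢ log₂ pᵢ = 1.8389 bits.
ΔRT = b·(H₀ − H) = 155 × 0.1611 = 24.98 ms.

25 ms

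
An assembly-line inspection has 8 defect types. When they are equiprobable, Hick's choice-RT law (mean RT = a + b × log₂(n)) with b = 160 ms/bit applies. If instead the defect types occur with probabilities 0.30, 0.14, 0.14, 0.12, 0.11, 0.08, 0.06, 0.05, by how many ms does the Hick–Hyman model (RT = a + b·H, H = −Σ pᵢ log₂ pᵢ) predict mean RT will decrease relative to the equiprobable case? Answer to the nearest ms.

The RT saving is b·ΔH. Equiprobable H₀ = log₂(8) = 3.0000 bits; with the given probabilities H = 2.7838 bits.
b·(H₀ − H) = 160 × (3.0000 − 2.7838) = 34.59 ms.

35 ms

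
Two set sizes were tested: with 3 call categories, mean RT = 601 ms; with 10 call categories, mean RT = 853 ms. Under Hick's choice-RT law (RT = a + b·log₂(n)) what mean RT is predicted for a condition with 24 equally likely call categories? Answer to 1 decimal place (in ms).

1036.2 ms

Fit slope and intercept:
  b = (853 − 601) / (log₂ 10 − log₂ 3) = 252 / (3.3219 − 1.5850) = 145.081 ms/bit
  a = 601 − 145.081 × 1.5850 = 371.053 ms
Then RT(24) = 371.053 + 145.081 × log₂ 24 = 371.053 + 145.081 × 4.5850 ≈ 1036.242 ms.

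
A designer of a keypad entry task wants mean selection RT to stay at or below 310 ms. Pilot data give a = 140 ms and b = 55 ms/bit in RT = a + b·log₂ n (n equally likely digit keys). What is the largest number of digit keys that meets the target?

8

Set 140 + 55·log₂ n ≤ 310 → log₂ n ≤ (310 − 140)/55 = 3.0909.
So n ≤ 2^3.0909 = 8.520; the largest integer n is 8.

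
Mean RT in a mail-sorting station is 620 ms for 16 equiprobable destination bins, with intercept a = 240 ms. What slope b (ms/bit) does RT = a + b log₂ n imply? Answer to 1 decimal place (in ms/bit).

16 alternatives carry log₂ 16 = 4 bits; the choice cost is 620 − 240 = 380 ms, so b = 380/4 = 95.000 ms/bit.

95.0 ms/bit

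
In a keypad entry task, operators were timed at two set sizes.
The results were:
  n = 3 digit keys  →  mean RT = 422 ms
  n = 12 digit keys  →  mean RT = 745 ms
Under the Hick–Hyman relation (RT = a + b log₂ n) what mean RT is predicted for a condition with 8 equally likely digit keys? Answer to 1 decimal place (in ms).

Solve the two-equation system in a and b:
  b = (745 − 422) / (log₂ 12 − log₂ 3) = 323 / (3.5850 − 1.5850) = 161.500 ms/bit
  a = 422 − 161.500 × 1.5850 = 166.029 ms
Then RT(8) = 166.029 + 161.500 × log₂ 8 = 166.029 + 161.500 × 3 ≈ 650.529 ms.

650.5 ms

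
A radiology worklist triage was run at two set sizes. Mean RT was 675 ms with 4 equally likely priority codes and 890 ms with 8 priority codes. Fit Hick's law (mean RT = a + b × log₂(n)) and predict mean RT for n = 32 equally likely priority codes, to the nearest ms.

Fit slope and intercept:
  b = (890 − 675) / (log₂ 8 − log₂ 4) = 215 / (3 − 2) = 215 ms/bit
  a = 675 − 215 × 2 = 245 ms
Then RT(32) = 245 + 215 × log₂ 32 = 245 + 215 × 5 ≈ 1320.000 ms.

1320 ms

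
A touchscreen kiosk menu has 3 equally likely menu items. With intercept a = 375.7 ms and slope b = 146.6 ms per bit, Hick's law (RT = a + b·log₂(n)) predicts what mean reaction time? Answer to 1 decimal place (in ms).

log₂(3) = 1.5850 bits, so RT = 375.7 + 146.6 × 1.5850 ≈ 608.056 ms.

608.1 ms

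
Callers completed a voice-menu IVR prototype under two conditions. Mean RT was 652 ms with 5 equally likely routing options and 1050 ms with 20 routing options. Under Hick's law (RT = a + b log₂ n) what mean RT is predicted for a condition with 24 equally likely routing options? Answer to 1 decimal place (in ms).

1102.3 ms

RT is linear in log₂ n, so two points fix the line:
  b = (1050 − 652) / (log₂ 20 − log₂ 5) = 398 / (4.3219 − 2.3219) = 199.000 ms/bit
  a = 652 − 199.000 × 2.3219 = 189.936 ms
Then RT(24) = 189.936 + 199.000 × log₂ 24 = 189.936 + 199.000 × 4.5850 ≈ 1102.344 ms.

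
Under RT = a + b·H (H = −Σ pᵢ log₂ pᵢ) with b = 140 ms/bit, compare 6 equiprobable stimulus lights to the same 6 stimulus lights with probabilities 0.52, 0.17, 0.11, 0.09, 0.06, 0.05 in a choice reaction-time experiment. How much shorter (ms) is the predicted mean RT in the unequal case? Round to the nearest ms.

75 ms

Equiprobable entropy H₀ = log₂ 6 = 2.5850 bits.
Skewed entropy H = −Σ pᵢ log₂ pᵢ = 2.0477 bits.
ΔRT = b·(H₀ − H) = 140 × 0.5372 = 75.21 ms.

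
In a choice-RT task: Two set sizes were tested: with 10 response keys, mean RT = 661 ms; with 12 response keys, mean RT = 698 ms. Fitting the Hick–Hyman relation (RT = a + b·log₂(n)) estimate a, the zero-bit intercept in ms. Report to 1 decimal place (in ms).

193.7 ms

Slope: b = (698 − 661) / (log₂ 12 − log₂ 10) = 37/0.2630 = 140.666 ms/bit.
Intercept: a = 661 − 140.666·log₂(10) = 193.718 ms.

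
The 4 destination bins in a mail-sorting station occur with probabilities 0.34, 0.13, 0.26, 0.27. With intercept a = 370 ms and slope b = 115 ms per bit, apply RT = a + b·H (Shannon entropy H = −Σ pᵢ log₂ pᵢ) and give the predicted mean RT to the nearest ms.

592 ms

H = 0.34·log₂(1/0.34) + 0.13·log₂(1/0.13) + 0.26·log₂(1/0.26) + 0.27·log₂(1/0.27) = 1.9271 bits.
RT = 370 + 115 × 1.9271 = 591.62 ms.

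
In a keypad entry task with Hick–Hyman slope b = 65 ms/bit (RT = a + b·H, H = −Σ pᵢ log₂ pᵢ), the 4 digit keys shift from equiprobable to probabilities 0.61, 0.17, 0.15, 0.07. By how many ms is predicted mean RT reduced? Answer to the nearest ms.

The RT saving is b·ΔH. Equiprobable H₀ = log₂(4) = 2.0000 bits; with the given probabilities H = 1.5487 bits.
b·(H₀ − H) = 65 × (2.0000 − 1.5487) = 29.34 ms.

29 ms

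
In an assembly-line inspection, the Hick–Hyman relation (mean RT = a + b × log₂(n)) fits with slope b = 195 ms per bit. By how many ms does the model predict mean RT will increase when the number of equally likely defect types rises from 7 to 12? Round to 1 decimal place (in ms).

The intercept a cancels: ΔRT = b·(log₂ n₂ − log₂ n₁) = b·log₂(n₂/n₁).
log₂(12) − log₂(7) = 3.5850 − 2.8074 = 0.7776.
ΔRT = 195 × 0.7776 = 151.633 ms.

151.6 ms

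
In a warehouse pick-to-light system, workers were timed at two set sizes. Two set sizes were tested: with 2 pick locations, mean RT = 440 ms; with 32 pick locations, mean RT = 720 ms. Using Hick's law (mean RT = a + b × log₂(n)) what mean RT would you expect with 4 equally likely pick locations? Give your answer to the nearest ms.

With log₂ n on the abscissa the relation is linear; from the two conditions:
  b = (720 − 440) / (log₂ 32 − log₂ 2) = 280 / (5 − 1) = 70 ms/bit
  a = 440 − 70 × 1 = 370 ms
Then RT(4) = 370 + 70 × log₂ 4 = 370 + 70 × 2 ≈ 510.000 ms.

510 ms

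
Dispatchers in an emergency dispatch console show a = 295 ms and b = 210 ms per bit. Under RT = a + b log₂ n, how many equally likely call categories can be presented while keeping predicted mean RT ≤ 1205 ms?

20

Information budget: (1205 − 295)/210 = 4.3333 bits, so n ≤ 2^4.3333 = 20.159 → at most 20.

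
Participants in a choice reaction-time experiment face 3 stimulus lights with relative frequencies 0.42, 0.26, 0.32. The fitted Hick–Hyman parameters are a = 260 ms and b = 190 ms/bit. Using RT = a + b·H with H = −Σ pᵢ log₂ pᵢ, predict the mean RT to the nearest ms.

Entropy contributions −pᵢ log₂ pᵢ: 0.5256, 0.5053, 0.5260; sum H = 1.5570 bits.
RT = a + bH = 260 + 190·1.5570 = 555.82 ms.

556 ms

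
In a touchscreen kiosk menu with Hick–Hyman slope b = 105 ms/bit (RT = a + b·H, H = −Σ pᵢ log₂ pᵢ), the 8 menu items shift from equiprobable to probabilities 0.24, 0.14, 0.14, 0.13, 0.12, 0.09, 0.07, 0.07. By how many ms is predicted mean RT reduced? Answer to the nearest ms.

Equiprobable entropy H₀ = log₂ 8 = 3.0000 bits.
Skewed entropy H = −Σ pᵢ log₂ pᵢ = 2.8878 bits.
ΔRT = b·(H₀ − H) = 105 × 0.1122 = 11.78 ms.

12 ms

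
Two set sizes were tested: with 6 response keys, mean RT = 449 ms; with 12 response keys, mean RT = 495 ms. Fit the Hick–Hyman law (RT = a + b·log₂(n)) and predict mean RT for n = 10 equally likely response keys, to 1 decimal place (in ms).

With log₂ n on the abscissa the relation is linear; from the two conditions:
  b = (495 − 449) / (log₂ 12 − log₂ 6) = 46 / (3.5850 − 2.5850) = 46.000 ms/bit
  a = 449 − 46.000 × 2.5850 = 330.092 ms
Then RT(10) = 330.092 + 46.000 × log₂ 10 = 330.092 + 46.000 × 3.3219 ≈ 482.900 ms.

482.9 ms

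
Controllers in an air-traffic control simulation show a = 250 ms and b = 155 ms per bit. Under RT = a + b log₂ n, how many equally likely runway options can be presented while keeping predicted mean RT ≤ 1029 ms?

155·log₂ n ≤ 1029 − 250 = 779, giving log₂ n ≤ 5.0258 and n ≤ 32.578. The largest whole number is 32.

32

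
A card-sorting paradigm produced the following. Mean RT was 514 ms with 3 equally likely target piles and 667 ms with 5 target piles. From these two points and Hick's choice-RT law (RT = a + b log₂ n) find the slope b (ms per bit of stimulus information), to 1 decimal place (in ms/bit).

207.6 ms/bit

The slope on a log₂ axis is (667 − 514) / (2.3219 − 1.5850) = 207.608 ms/bit.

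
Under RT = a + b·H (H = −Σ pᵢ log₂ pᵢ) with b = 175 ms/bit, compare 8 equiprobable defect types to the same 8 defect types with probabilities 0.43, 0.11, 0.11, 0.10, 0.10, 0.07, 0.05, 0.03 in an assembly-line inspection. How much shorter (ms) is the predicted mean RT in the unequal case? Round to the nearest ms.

83 ms

Equiprobable entropy H₀ = log₂ 8 = 3.0000 bits.
Skewed entropy H = −Σ pᵢ log₂ pᵢ = 2.5249 bits.
ΔRT = b·(H₀ − H) = 175 × 0.4751 = 83.14 ms.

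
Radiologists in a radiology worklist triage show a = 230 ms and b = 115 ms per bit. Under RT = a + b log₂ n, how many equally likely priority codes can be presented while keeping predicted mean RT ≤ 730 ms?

Information budget: (730 − 230)/115 = 4.3478 bits, so n ≤ 2^4.3478 = 20.362 → at most 20.

20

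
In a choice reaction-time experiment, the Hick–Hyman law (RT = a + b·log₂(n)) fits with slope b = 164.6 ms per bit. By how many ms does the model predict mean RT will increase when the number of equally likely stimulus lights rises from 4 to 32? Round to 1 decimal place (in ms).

493.8 ms

ΔRT = (a + b log₂ n₂) − (a + b log₂ n₁) = b·(log₂ n₂ − log₂ n₁).
log₂(32) − log₂(4) = log₂(32/4) = log₂(8) = 3.
ΔRT = 164.6 × 3.0000 = 493.800 ms.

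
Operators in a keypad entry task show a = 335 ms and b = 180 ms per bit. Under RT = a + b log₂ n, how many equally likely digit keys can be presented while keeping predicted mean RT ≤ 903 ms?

Information budget: (903 − 335)/180 = 3.1556 bits, so n ≤ 2^3.1556 = 8.911 → at most 8.

8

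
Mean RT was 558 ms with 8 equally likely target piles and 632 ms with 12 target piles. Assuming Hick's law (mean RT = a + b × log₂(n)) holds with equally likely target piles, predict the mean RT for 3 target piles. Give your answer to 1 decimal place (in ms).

RT is linear in log₂ n, so two points fix the line:
  b = (632 − 558) / (log₂ 12 − log₂ 8) = 74 / (3.5850 − 3) = 126.504 ms/bit
  a = 558 − 126.504 × 3 = 178.488 ms
Then RT(3) = 178.488 + 126.504 × log₂ 3 = 178.488 + 126.504 × 1.5850 ≈ 378.992 ms.

379.0 ms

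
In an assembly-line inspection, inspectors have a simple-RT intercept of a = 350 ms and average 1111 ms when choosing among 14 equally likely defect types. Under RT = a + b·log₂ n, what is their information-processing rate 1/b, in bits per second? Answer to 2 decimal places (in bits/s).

Choice component = 1111 − 350 = 761 ms over log₂(14) = 3.8074 bits.
b = 761 / 3.8074 = 199.876 ms/bit, so 1/b = 5.003 bits/s.

5.00 bits/s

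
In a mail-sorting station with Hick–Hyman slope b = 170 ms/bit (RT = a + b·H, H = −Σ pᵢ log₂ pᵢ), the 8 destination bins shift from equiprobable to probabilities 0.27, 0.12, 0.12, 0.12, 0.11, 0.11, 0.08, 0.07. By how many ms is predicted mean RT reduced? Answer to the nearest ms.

Equiprobable entropy H₀ = log₂ 8 = 3.0000 bits.
Skewed entropy H = −Σ pᵢ log₂ pᵢ = 2.8719 bits.
ΔRT = b·(H₀ − H) = 170 × 0.1281 = 21.78 ms.

22 ms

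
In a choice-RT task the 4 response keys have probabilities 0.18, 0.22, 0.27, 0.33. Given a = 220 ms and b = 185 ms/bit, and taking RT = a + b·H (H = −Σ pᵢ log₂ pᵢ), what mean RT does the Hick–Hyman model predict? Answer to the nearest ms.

583 ms

Entropy contributions −pᵢ log₂ pᵢ: 0.4453, 0.4806, 0.5100, 0.5278; sum H = 1.9637 bits.
RT = a + bH = 220 + 185·1.9637 = 583.29 ms.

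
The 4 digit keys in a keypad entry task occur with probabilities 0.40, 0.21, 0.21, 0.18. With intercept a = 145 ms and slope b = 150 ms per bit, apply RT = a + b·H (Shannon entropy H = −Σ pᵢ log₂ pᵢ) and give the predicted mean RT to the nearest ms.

Entropy contributions −pᵢ log₂ pᵢ: 0.5288, 0.4728, 0.4728, 0.4453; sum H = 1.9197 bits.
RT = a + bH = 145 + 150·1.9197 = 432.96 ms.

433 ms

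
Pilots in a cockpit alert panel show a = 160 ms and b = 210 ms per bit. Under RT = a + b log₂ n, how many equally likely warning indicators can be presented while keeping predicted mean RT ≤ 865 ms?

10

Set 160 + 210·log₂ n ≤ 865 → log₂ n ≤ (865 − 160)/210 = 3.3571.
So n ≤ 2^3.3571 = 10.247; the largest integer n is 10.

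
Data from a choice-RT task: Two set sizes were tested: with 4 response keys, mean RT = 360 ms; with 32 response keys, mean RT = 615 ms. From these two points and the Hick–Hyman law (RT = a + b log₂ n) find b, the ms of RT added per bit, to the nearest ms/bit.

b = (RT₂ − RT₁)/(log₂ n₂ − log₂ n₁) = (615 − 360)/(5 − 2) = 85 ms/bit.

85 ms/bit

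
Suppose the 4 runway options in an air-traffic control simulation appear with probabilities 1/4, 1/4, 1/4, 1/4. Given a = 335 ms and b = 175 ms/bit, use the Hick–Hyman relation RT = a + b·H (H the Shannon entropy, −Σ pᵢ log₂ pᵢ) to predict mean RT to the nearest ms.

Each term −pᵢ log₂ pᵢ: 0.25·2 + 0.25·2 + 0.25·2 + 0.25·2; summed, H = 2.000 bits.
Mean RT = a + bH = 335 + 175·2.000 = 685.00 ms.

685 ms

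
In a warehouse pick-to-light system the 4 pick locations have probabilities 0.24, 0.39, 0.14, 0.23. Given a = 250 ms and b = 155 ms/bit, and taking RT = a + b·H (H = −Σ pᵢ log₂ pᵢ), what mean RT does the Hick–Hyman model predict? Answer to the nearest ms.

Entropy contributions −pᵢ log₂ pᵢ: 0.4941, 0.5298, 0.3971, 0.4877; sum H = 1.9087 bits.
RT = a + bH = 250 + 155·1.9087 = 545.85 ms.

546 ms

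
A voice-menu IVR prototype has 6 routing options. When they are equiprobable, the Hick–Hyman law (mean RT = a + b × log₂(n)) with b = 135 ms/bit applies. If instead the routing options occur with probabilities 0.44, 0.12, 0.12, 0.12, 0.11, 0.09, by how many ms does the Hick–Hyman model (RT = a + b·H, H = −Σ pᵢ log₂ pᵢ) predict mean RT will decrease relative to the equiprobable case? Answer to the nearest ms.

40 ms

The RT saving is b·ΔH. Equiprobable H₀ = log₂(6) = 2.5850 bits; with the given probabilities H = 2.2853 bits.
b·(H₀ − H) = 135 × (2.5850 − 2.2853) = 40.46 ms.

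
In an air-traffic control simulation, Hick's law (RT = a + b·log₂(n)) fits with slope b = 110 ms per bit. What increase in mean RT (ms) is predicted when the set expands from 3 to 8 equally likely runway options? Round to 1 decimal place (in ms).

155.7 ms

The intercept a cancels: ΔRT = b·(log₂ n₂ − log₂ n₁) = b·log₂(n₂/n₁).
log₂(8) − log₂(3) = 3 − 1.5850 = 1.4150.
ΔRT = 110 × 1.4150 = 155.654 ms.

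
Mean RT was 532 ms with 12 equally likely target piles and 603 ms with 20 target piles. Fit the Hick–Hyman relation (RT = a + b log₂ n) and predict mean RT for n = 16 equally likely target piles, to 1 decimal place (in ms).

Fit slope and intercept:
  b = (603 − 532) / (log₂ 20 − log₂ 12) = 71 / (4.3219 − 3.5850) = 96.341 ms/bit
  a = 532 − 96.341 × 3.5850 = 186.621 ms
Then RT(16) = 186.621 + 96.341 × log₂ 16 = 186.621 + 96.341 × 4 ≈ 571.985 ms.

572.0 ms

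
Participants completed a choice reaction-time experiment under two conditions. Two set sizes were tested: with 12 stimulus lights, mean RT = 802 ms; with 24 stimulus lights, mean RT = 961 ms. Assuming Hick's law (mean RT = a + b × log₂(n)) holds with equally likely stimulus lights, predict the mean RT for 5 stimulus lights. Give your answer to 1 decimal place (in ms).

601.2 ms

Solve the two-equation system in a and b:
  b = (961 − 802) / (log₂ 24 − log₂ 12) = 159 / (4.5850 − 3.5850) = 159.000 ms/bit
  a = 802 − 159.000 × 3.5850 = 231.991 ms
Then RT(5) = 231.991 + 159.000 × log₂ 5 = 231.991 + 159.000 × 2.3219 ≈ 601.178 ms.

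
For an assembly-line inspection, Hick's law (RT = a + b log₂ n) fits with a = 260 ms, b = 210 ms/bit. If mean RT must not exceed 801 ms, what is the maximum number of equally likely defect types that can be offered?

5

210·log₂ n ≤ 801 − 260 = 541, giving log₂ n ≤ 2.5762 and n ≤ 5.964. The largest whole number is 5.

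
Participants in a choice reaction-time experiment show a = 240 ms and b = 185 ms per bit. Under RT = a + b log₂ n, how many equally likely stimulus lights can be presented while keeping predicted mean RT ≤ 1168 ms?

32

185·log₂ n ≤ 1168 − 240 = 928, giving log₂ n ≤ 5.0162 and n ≤ 32.362. The largest whole number is 32.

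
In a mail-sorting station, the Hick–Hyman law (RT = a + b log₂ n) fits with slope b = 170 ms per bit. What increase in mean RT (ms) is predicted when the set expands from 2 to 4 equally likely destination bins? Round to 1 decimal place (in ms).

170.0 ms

Only the slope matters, since a is common to both: ΔRT = b·log₂(n₂/n₁).
log₂(4) − log₂(2) = log₂(4/2) = log₂(2) = 1.
ΔRT = 170 × 1.0000 = 170.000 ms.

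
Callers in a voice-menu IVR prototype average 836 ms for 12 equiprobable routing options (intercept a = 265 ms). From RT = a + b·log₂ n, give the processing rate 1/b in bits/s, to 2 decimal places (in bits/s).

6.28 bits/s

Choice component = 836 − 265 = 571 ms over log₂(12) = 3.5850 bits.
b = 571 / 3.5850 = 159.276 ms/bit, so 1/b = 6.278 bits/s.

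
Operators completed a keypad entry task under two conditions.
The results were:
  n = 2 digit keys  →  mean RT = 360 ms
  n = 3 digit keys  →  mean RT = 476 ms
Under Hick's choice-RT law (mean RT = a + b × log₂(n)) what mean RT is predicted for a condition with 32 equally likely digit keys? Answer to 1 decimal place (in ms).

Fit slope and intercept:
  b = (476 − 360) / (log₂ 3 − log₂ 2) = 116 / (1.5850 − 1) = 198.303 ms/bit
  a = 360 − 198.303 × 1 = 161.697 ms
Then RT(32) = 161.697 + 198.303 × log₂ 32 = 161.697 + 198.303 × 5 ≈ 1153.213 ms.

1153.2 ms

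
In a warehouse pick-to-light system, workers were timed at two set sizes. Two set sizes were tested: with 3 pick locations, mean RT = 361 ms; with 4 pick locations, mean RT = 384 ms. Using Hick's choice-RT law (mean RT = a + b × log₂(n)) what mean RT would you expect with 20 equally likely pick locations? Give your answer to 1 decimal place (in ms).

512.7 ms

RT is linear in log₂ n, so two points fix the line:
  b = (384 − 361) / (log₂ 4 − log₂ 3) = 23 / (2 − 1.5850) = 55.417 ms/bit
  a = 361 − 55.417 × 1.5850 = 273.167 ms
Then RT(20) = 273.167 + 55.417 × log₂ 20 = 273.167 + 55.417 × 4.3219 ≈ 512.674 ms.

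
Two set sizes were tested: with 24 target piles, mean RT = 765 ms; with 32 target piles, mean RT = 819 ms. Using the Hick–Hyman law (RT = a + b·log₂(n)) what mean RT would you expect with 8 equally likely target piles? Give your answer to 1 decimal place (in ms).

With log₂ n on the abscissa the relation is linear; from the two conditions:
  b = (819 − 765) / (log₂ 32 − log₂ 24) = 54 / (5 − 4.5850) = 130.109 ms/bit
  a = 765 − 130.109 × 4.5850 = 168.456 ms
Then RT(8) = 168.456 + 130.109 × log₂ 8 = 168.456 + 130.109 × 3 ≈ 558.783 ms.

558.8 ms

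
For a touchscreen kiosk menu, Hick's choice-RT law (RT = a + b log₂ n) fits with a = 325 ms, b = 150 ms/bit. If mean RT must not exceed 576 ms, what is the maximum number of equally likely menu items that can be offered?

3

Information budget: (576 − 325)/150 = 1.6733 bits, so n ≤ 2^1.6733 = 3.190 → at most 3.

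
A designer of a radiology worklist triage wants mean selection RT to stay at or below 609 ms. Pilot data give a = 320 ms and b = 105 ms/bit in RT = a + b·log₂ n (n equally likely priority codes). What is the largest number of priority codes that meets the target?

6

105·log₂ n ≤ 609 − 320 = 289, giving log₂ n ≤ 2.7524 and n ≤ 6.738. The largest whole number is 6.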